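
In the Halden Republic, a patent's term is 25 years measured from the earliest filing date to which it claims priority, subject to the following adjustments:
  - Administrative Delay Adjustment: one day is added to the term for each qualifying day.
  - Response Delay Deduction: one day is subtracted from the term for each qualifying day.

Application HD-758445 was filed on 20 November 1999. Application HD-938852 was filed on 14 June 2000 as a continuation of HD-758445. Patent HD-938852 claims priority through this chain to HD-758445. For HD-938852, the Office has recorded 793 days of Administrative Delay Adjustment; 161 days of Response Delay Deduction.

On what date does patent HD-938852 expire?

Earliest priority filing: 20 November 1999.
Base term: 20 November 1999 + 25 years → 20 November 2024.
Administrative Delay Adjustment: +793 days → 22 January 2027.
Response Delay Deduction: −161 days → 14 August 2026.

August 14, 2026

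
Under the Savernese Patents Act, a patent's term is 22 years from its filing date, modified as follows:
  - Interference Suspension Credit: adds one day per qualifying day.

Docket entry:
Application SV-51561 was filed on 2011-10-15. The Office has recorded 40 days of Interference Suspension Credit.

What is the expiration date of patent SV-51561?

Base term: filing date + 22 years → 15 October 2033.
Interference Suspension Credit: +40 days → 24 November 2033.

2033-11-24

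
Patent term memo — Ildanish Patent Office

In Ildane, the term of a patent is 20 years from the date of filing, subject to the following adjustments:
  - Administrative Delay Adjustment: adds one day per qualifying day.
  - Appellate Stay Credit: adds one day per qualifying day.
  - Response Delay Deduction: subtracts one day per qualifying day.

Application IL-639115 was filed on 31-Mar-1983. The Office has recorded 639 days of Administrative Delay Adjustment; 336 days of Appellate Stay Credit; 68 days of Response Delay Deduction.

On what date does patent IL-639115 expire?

Base term: filing date + 20 years → 31 March 2003.
Administrative Delay Adjustment: +639 days → 29 December 2004.
Appellate Stay Credit: +336 days → 30 November 2005.
Response Delay Deduction: −68 days → 23 September 2005.

2005-09-23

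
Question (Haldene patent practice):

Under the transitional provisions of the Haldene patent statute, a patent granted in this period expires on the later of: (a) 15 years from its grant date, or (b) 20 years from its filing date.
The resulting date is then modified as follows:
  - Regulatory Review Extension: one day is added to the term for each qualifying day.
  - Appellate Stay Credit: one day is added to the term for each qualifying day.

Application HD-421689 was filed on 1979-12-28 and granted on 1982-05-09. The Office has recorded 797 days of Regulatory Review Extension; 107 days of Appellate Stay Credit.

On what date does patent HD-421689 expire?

June 19, 2002

(a) grant + 15 years → 9 May 1997.
(b) filing + 20 years → 28 December 1999.
Later of the two: 28 December 1999.
Regulatory Review Extension: +797 days → 4 March 2002.
Appellate Stay Credit: +107 days → 19 June 2002.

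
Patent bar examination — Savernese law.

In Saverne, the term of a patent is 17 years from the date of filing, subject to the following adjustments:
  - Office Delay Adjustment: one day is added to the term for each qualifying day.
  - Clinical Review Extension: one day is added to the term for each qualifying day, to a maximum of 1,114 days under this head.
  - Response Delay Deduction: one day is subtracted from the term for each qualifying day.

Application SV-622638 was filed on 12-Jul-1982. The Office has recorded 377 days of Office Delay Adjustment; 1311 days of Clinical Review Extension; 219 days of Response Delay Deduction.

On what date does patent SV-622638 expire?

January 4, 2003

Base term: filing date + 17 years → 12 July 1999.
Office Delay Adjustment: +377 days → 23 July 2000.
Clinical Review Extension: 1311 days claimed exceeds the 1114-day cap, so +1114 days → 11 August 2003.
Response Delay Deduction: −219 days → 4 January 2003.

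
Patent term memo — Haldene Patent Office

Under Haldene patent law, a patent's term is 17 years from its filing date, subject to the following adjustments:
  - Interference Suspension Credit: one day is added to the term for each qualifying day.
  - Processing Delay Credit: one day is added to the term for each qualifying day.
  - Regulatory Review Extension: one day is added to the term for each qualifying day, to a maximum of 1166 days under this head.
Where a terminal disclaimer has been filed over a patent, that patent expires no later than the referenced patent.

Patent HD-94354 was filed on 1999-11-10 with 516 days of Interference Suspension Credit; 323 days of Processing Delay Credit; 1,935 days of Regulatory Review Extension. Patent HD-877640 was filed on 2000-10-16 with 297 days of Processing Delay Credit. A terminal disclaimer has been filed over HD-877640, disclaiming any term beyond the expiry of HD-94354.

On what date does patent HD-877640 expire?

2018-08-09

Natural term of HD-877640:
  Base: filing + 17 years → 16 October 2017.
  Processing Delay Credit: +297 days → 9 August 2018.
Expiry of referenced patent HD-94354:
  Base: filing + 17 years → 10 November 2016.
  Interference Suspension Credit: +516 days → 10 April 2018.
  Processing Delay Credit: +323 days → 27 February 2019.
  Regulatory Review Extension: 1935 days claimed exceeds the 1166-day cap, so +1166 days → 8 May 2022.
Terminal disclaimer: HD-877640 expires on the earlier of 9 August 2018 and 8 May 2022.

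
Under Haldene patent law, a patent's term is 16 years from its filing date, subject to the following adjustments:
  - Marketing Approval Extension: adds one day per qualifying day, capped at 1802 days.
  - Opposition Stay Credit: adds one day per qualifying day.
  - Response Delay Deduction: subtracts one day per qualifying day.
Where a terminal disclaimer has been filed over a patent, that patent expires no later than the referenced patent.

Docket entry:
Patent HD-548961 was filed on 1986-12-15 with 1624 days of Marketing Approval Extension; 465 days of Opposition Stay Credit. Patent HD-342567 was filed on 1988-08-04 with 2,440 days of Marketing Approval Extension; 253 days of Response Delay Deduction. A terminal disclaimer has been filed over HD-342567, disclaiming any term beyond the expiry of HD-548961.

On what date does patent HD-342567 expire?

Natural term of HD-342567:
  Base: filing + 16 years → 4 August 2004.
  Marketing Approval Extension: 2440 days claimed exceeds the 1802-day cap, so +1802 days → 11 July 2009.
  Response Delay Deduction: −253 days → 31 October 2008.
Expiry of referenced patent HD-548961:
  Base: filing + 16 years → 15 December 2002.
  Marketing Approval Extension: 1624 days (within the 1802-day cap) → +1624 days → 27 May 2007.
  Opposition Stay Credit: +465 days → 3 September 2008.
Terminal disclaimer: HD-342567 expires on the earlier of 31 October 2008 and 3 September 2008.

2008-09-03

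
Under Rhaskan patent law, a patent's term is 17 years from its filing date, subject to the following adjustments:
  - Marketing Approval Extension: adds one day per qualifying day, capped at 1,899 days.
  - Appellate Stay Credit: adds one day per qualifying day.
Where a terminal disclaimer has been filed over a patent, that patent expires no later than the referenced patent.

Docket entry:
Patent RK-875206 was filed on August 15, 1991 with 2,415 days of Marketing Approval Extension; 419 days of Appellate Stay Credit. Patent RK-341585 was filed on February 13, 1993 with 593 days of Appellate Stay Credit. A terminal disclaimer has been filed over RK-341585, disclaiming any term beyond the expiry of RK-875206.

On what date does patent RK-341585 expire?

Natural term of RK-341585:
  Base: filing + 17 years → 13 February 2010.
  Appellate Stay Credit: +593 days → 29 September 2011.
Expiry of referenced patent RK-875206:
  Base: filing + 17 years → 15 August 2008.
  Marketing Approval Extension: 2415 days claimed exceeds the 1899-day cap, so +1899 days → 27 October 2013.
  Appellate Stay Credit: +419 days → 20 December 2014.
Terminal disclaimer: RK-341585 expires on the earlier of 29 September 2011 and 20 December 2014.

2011-09-29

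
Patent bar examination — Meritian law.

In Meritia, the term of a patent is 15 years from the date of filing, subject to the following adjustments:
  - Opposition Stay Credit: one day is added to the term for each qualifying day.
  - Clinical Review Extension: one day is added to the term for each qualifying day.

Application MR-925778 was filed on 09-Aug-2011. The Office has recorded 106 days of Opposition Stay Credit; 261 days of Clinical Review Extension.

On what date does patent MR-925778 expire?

Base term: filing date + 15 years → 9 August 2026.
Opposition Stay Credit: +106 days → 23 November 2026.
Clinical Review Extension: +261 days → 11 August 2027.

August 11, 2027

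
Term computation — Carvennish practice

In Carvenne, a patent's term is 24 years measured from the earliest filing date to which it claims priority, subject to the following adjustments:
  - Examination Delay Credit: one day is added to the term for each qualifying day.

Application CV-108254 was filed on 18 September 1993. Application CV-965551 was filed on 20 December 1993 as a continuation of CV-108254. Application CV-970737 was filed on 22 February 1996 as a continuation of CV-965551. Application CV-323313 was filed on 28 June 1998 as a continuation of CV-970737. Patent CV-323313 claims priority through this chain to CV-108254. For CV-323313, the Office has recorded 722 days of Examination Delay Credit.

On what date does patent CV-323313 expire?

Earliest priority filing: 18 September 1993.
Base term: 18 September 1993 + 24 years → 18 September 2017.
Examination Delay Credit: +722 days → 10 September 2019.

September 10, 2019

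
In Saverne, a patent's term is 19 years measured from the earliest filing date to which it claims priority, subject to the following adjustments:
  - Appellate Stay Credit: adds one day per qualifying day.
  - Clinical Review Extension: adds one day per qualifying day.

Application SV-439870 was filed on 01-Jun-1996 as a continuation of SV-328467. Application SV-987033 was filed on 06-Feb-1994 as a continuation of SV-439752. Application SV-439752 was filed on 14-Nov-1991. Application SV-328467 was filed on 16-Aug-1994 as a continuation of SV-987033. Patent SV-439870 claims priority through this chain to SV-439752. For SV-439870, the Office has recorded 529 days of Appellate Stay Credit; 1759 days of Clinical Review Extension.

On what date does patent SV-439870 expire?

Earliest priority filing: 14 November 1991.
Base term: 14 November 1991 + 19 years → 14 November 2010.
Appellate Stay Credit: +529 days → 26 April 2012.
Clinical Review Extension: +1759 days → 18 February 2017.

February 18, 2017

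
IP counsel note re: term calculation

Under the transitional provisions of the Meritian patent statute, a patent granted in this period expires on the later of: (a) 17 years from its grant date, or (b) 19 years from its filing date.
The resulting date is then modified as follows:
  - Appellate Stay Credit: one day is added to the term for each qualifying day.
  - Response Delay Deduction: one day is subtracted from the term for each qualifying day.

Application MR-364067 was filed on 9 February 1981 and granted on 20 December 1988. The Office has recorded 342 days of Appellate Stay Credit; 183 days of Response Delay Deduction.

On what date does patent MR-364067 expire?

May 28, 2006

(a) grant + 17 years → 20 December 2005.
(b) filing + 19 years → 9 February 2000.
Later of the two: 20 December 2005.
Appellate Stay Credit: +342 days → 27 November 2006.
Response Delay Deduction: −183 days → 28 May 2006.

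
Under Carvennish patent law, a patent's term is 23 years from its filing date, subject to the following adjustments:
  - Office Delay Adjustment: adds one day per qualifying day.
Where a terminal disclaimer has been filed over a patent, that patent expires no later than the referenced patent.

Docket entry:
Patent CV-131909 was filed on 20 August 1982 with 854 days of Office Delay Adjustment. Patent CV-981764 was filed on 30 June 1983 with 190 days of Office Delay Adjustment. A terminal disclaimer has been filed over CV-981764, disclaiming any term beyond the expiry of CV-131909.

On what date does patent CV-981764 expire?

2007-01-06

Natural term of CV-981764:
  Base: filing + 23 years → 30 June 2006.
  Office Delay Adjustment: +190 days → 6 January 2007.
Expiry of referenced patent CV-131909:
  Base: filing + 23 years → 20 August 2005.
  Office Delay Adjustment: +854 days → 22 December 2007.
Terminal disclaimer: CV-981764 expires on the earlier of 6 January 2007 and 22 December 2007.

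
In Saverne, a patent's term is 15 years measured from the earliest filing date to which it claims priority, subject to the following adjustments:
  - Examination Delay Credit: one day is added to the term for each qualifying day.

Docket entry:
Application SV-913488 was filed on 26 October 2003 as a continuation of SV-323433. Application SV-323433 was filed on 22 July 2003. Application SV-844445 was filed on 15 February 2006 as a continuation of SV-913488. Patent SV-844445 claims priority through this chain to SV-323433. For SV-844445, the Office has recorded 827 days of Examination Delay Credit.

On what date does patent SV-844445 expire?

2020-10-26

Earliest priority filing: 22 July 2003.
Base term: 22 July 2003 + 15 years → 22 July 2018.
Examination Delay Credit: +827 days → 26 October 2020.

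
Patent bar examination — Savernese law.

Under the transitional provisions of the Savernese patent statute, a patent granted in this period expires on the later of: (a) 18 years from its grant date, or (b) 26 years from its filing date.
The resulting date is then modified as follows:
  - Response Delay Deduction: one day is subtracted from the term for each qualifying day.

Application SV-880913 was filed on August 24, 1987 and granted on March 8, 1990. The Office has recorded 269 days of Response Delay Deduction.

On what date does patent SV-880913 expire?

November 28, 2012

(a) grant + 18 years → 8 March 2008.
(b) filing + 26 years → 24 August 2013.
Later of the two: 24 August 2013.
Response Delay Deduction: −269 days → 28 November 2012.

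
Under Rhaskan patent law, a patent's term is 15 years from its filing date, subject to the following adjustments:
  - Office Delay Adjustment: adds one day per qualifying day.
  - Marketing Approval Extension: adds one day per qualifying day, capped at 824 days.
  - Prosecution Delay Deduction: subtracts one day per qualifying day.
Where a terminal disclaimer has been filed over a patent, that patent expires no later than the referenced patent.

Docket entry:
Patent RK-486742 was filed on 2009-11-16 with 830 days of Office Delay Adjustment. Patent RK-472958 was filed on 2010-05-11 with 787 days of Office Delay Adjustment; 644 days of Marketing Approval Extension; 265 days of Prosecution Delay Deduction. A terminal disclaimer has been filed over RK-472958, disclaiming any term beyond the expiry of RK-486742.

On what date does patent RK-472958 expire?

Natural term of RK-472958:
  Base: filing + 15 years → 11 May 2025.
  Office Delay Adjustment: +787 days → 7 July 2027.
  Marketing Approval Extension: 644 days (within the 824-day cap) → +644 days → 11 April 2029.
  Prosecution Delay Deduction: −265 days → 20 July 2028.
Expiry of referenced patent RK-486742:
  Base: filing + 15 years → 16 November 2024.
  Office Delay Adjustment: +830 days → 24 February 2027.
Terminal disclaimer: RK-472958 expires on the earlier of 20 July 2028 and 24 February 2027.

2027-02-24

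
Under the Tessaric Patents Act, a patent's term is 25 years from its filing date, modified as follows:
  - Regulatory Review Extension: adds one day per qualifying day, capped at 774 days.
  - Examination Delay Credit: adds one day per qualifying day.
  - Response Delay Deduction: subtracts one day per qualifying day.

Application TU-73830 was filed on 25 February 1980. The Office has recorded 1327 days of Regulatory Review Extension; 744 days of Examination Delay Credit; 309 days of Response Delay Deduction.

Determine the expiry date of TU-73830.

Base term: filing date + 25 years → 25 February 2005.
Regulatory Review Extension: 1327 days claimed exceeds the 774-day cap, so +774 days → 10 April 2007.
Examination Delay Credit: +744 days → 23 April 2009.
Response Delay Deduction: −309 days → 18 June 2008.

2008-06-18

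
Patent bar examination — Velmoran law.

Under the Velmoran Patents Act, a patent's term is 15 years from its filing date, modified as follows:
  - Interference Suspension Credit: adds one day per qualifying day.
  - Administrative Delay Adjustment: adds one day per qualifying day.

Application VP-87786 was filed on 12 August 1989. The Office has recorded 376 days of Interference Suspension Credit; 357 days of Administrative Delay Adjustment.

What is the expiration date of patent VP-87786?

Base term: filing date + 15 years → 12 August 2004.
Interference Suspension Credit: +376 days → 23 August 2005.
Administrative Delay Adjustment: +357 days → 15 August 2006.

August 15, 2006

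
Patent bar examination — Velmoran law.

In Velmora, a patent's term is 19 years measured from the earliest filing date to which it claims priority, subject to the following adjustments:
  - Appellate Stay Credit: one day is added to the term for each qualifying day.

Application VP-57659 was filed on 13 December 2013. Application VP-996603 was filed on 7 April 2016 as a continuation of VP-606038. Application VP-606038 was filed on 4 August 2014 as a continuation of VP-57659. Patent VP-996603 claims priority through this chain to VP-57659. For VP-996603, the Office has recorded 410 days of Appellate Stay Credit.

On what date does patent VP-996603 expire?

Earliest priority filing: 13 December 2013.
Base term: 13 December 2013 + 19 years → 13 December 2032.
Appellate Stay Credit: +410 days → 27 January 2034.

2034-01-27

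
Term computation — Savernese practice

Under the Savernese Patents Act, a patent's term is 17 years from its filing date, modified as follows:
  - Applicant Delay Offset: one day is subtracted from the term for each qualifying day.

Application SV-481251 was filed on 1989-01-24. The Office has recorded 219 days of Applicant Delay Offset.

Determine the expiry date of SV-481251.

June 19, 2005

Base term: filing date + 17 years → 24 January 2006.
Applicant Delay Offset: −219 days → 19 June 2005.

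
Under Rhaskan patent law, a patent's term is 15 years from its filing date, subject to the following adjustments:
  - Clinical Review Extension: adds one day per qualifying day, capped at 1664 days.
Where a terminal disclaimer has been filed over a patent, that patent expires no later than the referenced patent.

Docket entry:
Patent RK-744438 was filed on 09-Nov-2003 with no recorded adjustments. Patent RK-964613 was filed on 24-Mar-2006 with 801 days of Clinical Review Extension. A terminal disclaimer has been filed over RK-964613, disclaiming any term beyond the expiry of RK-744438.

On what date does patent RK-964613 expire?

Natural term of RK-964613:
  Base: filing + 15 years → 24 March 2021.
  Clinical Review Extension: 801 days (within the 1664-day cap) → +801 days → 3 June 2023.
Expiry of referenced patent RK-744438:
  Base: filing + 15 years → 9 November 2018.
Terminal disclaimer: RK-964613 expires on the earlier of 3 June 2023 and 9 November 2018.

2018-11-09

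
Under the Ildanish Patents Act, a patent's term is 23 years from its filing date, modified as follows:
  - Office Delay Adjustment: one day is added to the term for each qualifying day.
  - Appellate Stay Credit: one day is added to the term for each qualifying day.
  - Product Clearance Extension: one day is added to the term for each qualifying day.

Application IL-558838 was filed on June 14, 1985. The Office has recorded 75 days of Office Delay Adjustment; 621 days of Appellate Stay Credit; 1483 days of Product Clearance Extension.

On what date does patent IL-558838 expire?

Base term: filing date + 23 years → 14 June 2008.
Office Delay Adjustment: +75 days → 28 August 2008.
Appellate Stay Credit: +621 days → 11 May 2010.
Product Clearance Extension: +1483 days → 2 June 2014.

2014-06-02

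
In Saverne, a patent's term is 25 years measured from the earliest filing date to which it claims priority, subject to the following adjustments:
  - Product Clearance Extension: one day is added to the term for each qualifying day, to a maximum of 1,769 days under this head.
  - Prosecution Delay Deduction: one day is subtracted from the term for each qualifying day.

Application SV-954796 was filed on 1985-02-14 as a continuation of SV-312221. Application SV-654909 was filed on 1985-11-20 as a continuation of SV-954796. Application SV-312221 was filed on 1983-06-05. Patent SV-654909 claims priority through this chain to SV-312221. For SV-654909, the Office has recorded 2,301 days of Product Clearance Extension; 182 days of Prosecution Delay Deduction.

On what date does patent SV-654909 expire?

October 9, 2012

Earliest priority filing: 5 June 1983.
Base term: 5 June 1983 + 25 years → 5 June 2008.
Product Clearance Extension: 2301 days claimed exceeds the 1769-day cap, so +1769 days → 9 April 2013.
Prosecution Delay Deduction: −182 days → 9 October 2012.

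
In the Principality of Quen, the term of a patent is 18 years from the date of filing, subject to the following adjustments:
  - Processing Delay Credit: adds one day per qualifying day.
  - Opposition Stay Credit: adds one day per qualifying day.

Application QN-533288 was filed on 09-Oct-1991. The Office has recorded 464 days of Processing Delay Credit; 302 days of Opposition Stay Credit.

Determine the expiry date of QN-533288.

Base term: filing date + 18 years → 9 October 2009.
Processing Delay Credit: +464 days → 16 January 2011.
Opposition Stay Credit: +302 days → 14 November 2011.

2011-11-14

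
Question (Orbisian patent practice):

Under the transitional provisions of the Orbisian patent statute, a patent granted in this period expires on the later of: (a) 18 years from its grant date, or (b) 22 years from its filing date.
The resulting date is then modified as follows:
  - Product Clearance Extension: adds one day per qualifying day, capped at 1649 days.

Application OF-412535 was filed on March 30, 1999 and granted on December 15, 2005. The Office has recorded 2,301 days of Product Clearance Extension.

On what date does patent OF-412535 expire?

2028-06-20

(a) grant + 18 years → 15 December 2023.
(b) filing + 22 years → 30 March 2021.
Later of the two: 15 December 2023.
Product Clearance Extension: 2301 days claimed exceeds the 1649-day cap, so +1649 days → 20 June 2028.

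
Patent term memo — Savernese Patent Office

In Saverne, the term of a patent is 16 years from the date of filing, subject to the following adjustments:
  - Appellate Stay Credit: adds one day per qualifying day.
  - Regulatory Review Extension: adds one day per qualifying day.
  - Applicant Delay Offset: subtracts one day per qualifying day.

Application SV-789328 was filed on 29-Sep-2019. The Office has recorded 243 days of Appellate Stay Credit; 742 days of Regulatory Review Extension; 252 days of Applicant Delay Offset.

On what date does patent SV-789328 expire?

Base term: filing date + 16 years → 29 September 2035.
Appellate Stay Credit: +243 days → 29 May 2036.
Regulatory Review Extension: +742 days → 10 June 2038.
Applicant Delay Offset: −252 days → 1 October 2037.

October 1, 2037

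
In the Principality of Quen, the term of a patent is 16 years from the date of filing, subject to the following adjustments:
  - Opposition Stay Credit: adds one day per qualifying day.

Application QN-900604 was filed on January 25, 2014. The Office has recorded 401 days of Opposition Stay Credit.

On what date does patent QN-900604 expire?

Base term: filing date + 16 years → 25 January 2030.
Opposition Stay Credit: +401 days → 2 March 2031.

2031-03-02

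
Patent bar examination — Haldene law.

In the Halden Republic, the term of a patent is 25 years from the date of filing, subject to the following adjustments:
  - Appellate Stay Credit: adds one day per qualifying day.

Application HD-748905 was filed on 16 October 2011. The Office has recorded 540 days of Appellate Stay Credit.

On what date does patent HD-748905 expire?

2038-04-09

Base term: filing date + 25 years → 16 October 2036.
Appellate Stay Credit: +540 days → 9 April 2038.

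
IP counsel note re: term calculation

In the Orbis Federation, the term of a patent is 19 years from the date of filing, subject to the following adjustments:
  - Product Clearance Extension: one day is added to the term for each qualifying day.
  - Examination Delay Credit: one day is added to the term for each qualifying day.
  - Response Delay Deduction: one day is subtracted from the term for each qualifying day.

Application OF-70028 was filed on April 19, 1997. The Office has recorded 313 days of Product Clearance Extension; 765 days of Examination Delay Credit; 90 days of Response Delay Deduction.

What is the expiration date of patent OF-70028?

2019-01-02

Base term: filing date + 19 years → 19 April 2016.
Product Clearance Extension: +313 days → 26 February 2017.
Examination Delay Credit: +765 days → 2 April 2019.
Response Delay Deduction: −90 days → 2 January 2019.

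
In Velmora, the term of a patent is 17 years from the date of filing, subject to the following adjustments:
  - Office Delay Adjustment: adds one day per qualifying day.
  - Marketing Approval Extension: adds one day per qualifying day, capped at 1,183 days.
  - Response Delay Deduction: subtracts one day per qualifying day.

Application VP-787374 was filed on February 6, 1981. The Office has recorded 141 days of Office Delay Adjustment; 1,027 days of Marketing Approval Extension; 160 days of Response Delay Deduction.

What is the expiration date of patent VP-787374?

November 10, 2000

Base term: filing date + 17 years → 6 February 1998.
Office Delay Adjustment: +141 days → 27 June 1998.
Marketing Approval Extension: 1027 days (within the 1183-day cap) → +1027 days → 19 April 2001.
Response Delay Deduction: −160 days → 10 November 2000.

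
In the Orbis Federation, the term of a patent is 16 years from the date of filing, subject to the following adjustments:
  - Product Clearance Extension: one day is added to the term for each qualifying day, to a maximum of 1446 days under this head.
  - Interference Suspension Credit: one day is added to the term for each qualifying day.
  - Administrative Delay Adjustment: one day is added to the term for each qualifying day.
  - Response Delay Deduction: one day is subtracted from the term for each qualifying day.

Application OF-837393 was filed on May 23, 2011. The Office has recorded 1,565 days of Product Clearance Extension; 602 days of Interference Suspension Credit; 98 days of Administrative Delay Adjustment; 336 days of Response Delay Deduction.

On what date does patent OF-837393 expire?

Base term: filing date + 16 years → 23 May 2027.
Product Clearance Extension: 1565 days claimed exceeds the 1446-day cap, so +1446 days → 8 May 2031.
Interference Suspension Credit: +602 days → 30 December 2032.
Administrative Delay Adjustment: +98 days → 7 April 2033.
Response Delay Deduction: −336 days → 6 May 2032.

2032-05-06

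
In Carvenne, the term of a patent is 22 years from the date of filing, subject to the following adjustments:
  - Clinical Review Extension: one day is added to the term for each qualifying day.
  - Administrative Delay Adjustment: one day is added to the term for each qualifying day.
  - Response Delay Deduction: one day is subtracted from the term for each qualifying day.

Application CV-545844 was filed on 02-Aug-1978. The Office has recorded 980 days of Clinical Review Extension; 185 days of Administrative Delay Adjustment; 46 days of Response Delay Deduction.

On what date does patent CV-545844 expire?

Base term: filing date + 22 years → 2 August 2000.
Clinical Review Extension: +980 days → 9 April 2003.
Administrative Delay Adjustment: +185 days → 11 October 2003.
Response Delay Deduction: −46 days → 26 August 2003.

August 26, 2003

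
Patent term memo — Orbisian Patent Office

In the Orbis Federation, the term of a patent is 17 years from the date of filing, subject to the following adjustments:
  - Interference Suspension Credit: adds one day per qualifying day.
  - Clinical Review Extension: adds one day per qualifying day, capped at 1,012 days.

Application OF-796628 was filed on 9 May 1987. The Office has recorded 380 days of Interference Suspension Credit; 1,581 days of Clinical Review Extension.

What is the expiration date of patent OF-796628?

2008-03-01

Base term: filing date + 17 years → 9 May 2004.
Interference Suspension Credit: +380 days → 24 May 2005.
Clinical Review Extension: 1581 days claimed exceeds the 1012-day cap, so +1012 days → 1 March 2008.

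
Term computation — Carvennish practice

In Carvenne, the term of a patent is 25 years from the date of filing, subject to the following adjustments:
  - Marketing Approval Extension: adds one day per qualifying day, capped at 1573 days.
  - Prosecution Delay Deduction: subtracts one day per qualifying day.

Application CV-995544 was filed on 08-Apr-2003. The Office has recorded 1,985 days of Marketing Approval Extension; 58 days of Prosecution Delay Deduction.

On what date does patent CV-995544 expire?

2032-06-01

Base term: filing date + 25 years → 8 April 2028.
Marketing Approval Extension: 1985 days claimed exceeds the 1573-day cap, so +1573 days → 29 July 2032.
Prosecution Delay Deduction: −58 days → 1 June 2032.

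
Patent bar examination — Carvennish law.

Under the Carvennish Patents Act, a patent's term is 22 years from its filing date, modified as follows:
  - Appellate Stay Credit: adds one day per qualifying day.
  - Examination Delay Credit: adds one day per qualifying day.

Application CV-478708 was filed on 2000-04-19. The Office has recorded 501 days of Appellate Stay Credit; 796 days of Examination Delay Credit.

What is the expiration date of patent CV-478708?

Base term: filing date + 22 years → 19 April 2022.
Appellate Stay Credit: +501 days → 2 September 2023.
Examination Delay Credit: +796 days → 6 November 2025.

November 6, 2025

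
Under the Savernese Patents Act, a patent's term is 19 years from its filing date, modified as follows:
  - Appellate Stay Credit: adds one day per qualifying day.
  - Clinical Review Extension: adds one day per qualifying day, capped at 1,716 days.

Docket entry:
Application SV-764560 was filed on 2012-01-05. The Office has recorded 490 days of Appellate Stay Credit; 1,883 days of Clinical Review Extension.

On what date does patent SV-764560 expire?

January 19, 2037

Base term: filing date + 19 years → 5 January 2031.
Appellate Stay Credit: +490 days → 9 May 2032.
Clinical Review Extension: 1883 days claimed exceeds the 1716-day cap, so +1716 days → 19 January 2037.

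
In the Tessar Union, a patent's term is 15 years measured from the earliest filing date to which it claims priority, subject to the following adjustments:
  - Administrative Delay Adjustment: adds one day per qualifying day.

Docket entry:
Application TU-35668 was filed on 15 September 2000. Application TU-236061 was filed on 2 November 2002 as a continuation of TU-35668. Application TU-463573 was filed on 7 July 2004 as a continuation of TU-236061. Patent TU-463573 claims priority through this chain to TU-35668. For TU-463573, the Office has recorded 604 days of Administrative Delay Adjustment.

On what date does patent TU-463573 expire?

Earliest priority filing: 15 September 2000.
Base term: 15 September 2000 + 15 years → 15 September 2015.
Administrative Delay Adjustment: +604 days → 11 May 2017.

May 11, 2017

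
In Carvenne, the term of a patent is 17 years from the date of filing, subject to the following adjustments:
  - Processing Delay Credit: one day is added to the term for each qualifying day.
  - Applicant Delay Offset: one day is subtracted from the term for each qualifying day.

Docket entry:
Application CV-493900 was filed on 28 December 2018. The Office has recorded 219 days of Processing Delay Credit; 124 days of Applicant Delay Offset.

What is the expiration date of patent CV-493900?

Base term: filing date + 17 years → 28 December 2035.
Processing Delay Credit: +219 days → 3 August 2036.
Applicant Delay Offset: −124 days → 1 April 2036.

April 1, 2036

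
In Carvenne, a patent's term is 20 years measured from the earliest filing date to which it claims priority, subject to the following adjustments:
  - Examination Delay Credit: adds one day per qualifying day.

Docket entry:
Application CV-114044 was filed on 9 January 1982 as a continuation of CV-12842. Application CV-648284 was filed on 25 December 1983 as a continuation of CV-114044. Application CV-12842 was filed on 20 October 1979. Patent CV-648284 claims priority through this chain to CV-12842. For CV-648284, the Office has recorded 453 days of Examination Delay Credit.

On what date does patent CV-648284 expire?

Earliest priority filing: 20 October 1979.
Base term: 20 October 1979 + 20 years → 20 October 1999.
Examination Delay Credit: +453 days → 15 January 2001.

January 15, 2001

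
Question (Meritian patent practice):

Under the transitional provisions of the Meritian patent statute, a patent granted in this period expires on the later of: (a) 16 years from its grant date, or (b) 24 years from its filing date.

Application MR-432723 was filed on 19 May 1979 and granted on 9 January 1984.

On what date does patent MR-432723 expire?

May 19, 2003

(a) grant + 16 years → 9 January 2000.
(b) filing + 24 years → 19 May 2003.
Later of the two: 19 May 2003.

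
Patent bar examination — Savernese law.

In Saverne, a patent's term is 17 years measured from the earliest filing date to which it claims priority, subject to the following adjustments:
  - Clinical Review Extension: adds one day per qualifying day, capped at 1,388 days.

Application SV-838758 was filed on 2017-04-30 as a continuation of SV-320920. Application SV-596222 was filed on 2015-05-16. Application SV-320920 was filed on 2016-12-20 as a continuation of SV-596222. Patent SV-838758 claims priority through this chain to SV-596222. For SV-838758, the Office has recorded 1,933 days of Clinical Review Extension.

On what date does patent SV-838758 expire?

Earliest priority filing: 16 May 2015.
Base term: 16 May 2015 + 17 years → 16 May 2032.
Clinical Review Extension: 1933 days claimed exceeds the 1388-day cap, so +1388 days → 4 March 2036.

March 4, 2036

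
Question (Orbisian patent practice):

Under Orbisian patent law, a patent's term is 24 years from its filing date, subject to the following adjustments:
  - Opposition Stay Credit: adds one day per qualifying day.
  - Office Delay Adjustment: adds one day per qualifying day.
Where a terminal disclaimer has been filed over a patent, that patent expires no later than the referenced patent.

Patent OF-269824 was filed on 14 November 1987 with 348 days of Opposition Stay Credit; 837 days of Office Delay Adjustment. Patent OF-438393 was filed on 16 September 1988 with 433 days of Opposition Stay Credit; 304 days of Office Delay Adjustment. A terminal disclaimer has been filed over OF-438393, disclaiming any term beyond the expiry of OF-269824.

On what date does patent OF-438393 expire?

2014-09-23

Natural term of OF-438393:
  Base: filing + 24 years → 16 September 2012.
  Opposition Stay Credit: +433 days → 23 November 2013.
  Office Delay Adjustment: +304 days → 23 September 2014.
Expiry of referenced patent OF-269824:
  Base: filing + 24 years → 14 November 2011.
  Opposition Stay Credit: +348 days → 27 October 2012.
  Office Delay Adjustment: +837 days → 11 February 2015.
Terminal disclaimer: OF-438393 expires on the earlier of 23 September 2014 and 11 February 2015.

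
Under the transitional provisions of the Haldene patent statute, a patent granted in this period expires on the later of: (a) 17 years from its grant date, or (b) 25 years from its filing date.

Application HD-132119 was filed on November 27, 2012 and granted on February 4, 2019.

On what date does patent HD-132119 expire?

2037-11-27

(a) grant + 17 years → 4 February 2036.
(b) filing + 25 years → 27 November 2037.
Later of the two: 27 November 2037.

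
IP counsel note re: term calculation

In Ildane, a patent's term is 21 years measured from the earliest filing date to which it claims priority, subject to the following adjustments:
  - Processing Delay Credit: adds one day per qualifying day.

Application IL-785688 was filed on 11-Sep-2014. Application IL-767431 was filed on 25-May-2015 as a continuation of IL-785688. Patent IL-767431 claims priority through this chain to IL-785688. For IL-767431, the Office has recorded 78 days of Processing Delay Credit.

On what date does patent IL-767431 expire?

Earliest priority filing: 11 September 2014.
Base term: 11 September 2014 + 21 years → 11 September 2035.
Processing Delay Credit: +78 days → 28 November 2035.

November 28, 2035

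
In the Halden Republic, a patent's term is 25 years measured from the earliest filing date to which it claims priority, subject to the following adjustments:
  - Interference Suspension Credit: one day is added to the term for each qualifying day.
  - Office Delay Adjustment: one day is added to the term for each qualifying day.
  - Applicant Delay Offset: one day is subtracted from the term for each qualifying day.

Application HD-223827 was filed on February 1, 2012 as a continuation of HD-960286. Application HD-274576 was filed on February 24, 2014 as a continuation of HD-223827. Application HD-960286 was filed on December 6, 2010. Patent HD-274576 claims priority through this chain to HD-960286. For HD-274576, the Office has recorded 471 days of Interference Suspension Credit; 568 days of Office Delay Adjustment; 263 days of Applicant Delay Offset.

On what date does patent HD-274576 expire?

Earliest priority filing: 6 December 2010.
Base term: 6 December 2010 + 25 years → 6 December 2035.
Interference Suspension Credit: +471 days → 21 March 2037.
Office Delay Adjustment: +568 days → 10 October 2038.
Applicant Delay Offset: −263 days → 20 January 2038.

January 20, 2038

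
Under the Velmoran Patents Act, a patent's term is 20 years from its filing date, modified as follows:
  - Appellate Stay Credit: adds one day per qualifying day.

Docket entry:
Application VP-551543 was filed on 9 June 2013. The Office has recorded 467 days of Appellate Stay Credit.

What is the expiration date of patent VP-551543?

2034-09-19

Base term: filing date + 20 years → 9 June 2033.
Appellate Stay Credit: +467 days → 19 September 2034.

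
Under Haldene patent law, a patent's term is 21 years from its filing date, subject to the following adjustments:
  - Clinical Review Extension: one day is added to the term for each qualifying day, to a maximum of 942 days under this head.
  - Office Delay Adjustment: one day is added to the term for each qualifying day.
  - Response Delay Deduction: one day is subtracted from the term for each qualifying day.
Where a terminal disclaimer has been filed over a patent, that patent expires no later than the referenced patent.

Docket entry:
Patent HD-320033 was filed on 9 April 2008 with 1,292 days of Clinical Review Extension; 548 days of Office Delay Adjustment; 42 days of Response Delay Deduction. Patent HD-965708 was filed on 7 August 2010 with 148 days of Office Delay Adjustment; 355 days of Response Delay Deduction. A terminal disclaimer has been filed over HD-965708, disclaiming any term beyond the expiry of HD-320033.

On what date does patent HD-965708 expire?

2031-01-12

Natural term of HD-965708:
  Base: filing + 21 years → 7 August 2031.
  Office Delay Adjustment: +148 days → 2 January 2032.
  Response Delay Deduction: −355 days → 12 January 2031.
Expiry of referenced patent HD-320033:
  Base: filing + 21 years → 9 April 2029.
  Clinical Review Extension: 1292 days claimed exceeds the 942-day cap, so +942 days → 7 November 2031.
  Office Delay Adjustment: +548 days → 8 May 2033.
  Response Delay Deduction: −42 days → 27 March 2033.
Terminal disclaimer: HD-965708 expires on the earlier of 12 January 2031 and 27 March 2033.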